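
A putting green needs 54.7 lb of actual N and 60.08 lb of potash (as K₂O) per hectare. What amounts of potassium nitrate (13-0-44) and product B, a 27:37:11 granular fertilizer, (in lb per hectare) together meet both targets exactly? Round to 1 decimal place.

97.7 lb potassium nitrate, 155.6 lb product B

Per-hectare balance (a = potassium nitrate, b = product B):
N: 0.13·a + 0.27·b = 54.7
K₂O: 0.44·a + 0.11·b = 60.08
Eliminate b: (row1) − 0.27/0.11·(row2) → -0.95·a = -92.7691, so a = 97.6517.
Then b = (60.08 − 0.44·97.6517) / 0.11 = 155.575.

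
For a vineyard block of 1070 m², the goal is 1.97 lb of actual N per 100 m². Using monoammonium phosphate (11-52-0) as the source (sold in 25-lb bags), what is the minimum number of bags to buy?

Product per 100 m² = 1.97 / 11% = 17.9091 lb.
Total product = 17.9091 × 1070 / 100 = 191.627 lb.
Bags = ⌈191.627 / 25⌉ = 8.

8 bags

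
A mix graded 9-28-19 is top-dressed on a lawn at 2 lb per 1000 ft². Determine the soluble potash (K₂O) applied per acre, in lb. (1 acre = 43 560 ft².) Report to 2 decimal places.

16.55 lb K₂O per acre

K₂O per 1000 ft² = 2 × 19% = 0.38 lb.
Convert to per acre: 0.38 × 43.56 = 16.5528 lb.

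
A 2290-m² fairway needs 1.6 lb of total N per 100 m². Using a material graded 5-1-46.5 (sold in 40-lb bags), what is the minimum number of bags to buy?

Product per 100 m² = 1.6 / 5% = 32 lb.
Total product = 32 × 2290 / 100 = 732.8 lb.
Bags = ⌈732.8 / 40⌉ = 19.

19 bags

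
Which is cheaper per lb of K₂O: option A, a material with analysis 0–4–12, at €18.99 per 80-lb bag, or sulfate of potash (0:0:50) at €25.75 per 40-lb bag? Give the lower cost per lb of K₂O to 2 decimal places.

€1.29 per lb K₂O (sulfate of potash)

option A: K₂O per bag = 80 × 12% = 9.6 lb; cost = 18.99 / 9.6 = €1.9781/lb K₂O.
sulfate of potash: K₂O per bag = 40 × 50% = 20 lb; cost = 25.75 / 20 = €1.2875/lb K₂O.
sulfate of potash is cheaper.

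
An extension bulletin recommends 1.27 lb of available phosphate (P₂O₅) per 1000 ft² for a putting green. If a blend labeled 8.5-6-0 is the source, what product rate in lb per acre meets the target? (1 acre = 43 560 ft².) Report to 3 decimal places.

922.020 lb of product per acre

Product per 1000 ft² = 1.27 / 6% = 21.1667 lb.
Convert to per acre: 21.1667 × 43.56 = 922.02 lb.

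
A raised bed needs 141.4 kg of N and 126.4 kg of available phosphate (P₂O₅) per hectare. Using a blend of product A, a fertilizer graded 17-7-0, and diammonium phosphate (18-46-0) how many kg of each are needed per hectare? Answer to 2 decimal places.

644.70 kg product A, 176.68 kg diammonium phosphate

Let a = kg of product A, b = kg of diammonium phosphate (per hectare).
N: 0.17·a + 0.18·b = 141.4
P₂O₅: 0.07·a + 0.46·b = 126.4
Eliminate a: (row1) − 0.17/0.07·(row2) → -0.937143·b = -165.571, so b = 176.677.
Back-substitute: a = (141.4 − 0.18·176.677) / 0.17 = 644.695.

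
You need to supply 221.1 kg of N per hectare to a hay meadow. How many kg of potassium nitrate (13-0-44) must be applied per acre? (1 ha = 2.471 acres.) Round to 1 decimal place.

Product per hectare = 221.1 / 13% = 1700.77 kg.
Convert to per acre: 1700.77 × 0.404694 = 688.292 kg.

688.3 kg of product per acre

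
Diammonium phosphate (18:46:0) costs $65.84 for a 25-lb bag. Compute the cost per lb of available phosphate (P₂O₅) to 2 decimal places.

P₂O₅ in bag = 25 × 46% = 11.5 lb.
Cost per lb P₂O₅ = $65.84 / 11.5 = $5.7252.

$5.73 per lb P₂O₅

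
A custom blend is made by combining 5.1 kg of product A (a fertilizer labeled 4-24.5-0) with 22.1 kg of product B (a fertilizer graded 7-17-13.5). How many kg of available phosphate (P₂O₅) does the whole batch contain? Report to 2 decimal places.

P₂O₅ mass = 24.5%×5.1 + 17%×22.1 = 5.0065 kg.

5.01 kg P₂O₅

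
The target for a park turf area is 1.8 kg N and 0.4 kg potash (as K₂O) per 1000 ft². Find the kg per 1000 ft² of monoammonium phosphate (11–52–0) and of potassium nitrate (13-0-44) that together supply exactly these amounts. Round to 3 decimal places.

15.289 kg monoammonium phosphate, 0.909 kg potassium nitrate

Let a = kg of monoammonium phosphate, b = kg of potassium nitrate (per 1000 ft²).
N: 0.11·a + 0.13·b = 1.8
K₂O: 0·a + 0.44·b = 0.4
Solving simultaneously: a = 15.2893, b = 0.909091.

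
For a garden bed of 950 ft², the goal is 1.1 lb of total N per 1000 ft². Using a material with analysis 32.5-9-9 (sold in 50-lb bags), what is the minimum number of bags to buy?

Product per 1000 ft² = 1.1 / 32.5% = 3.38462 lb.
Total product = 3.38462 × 950 / 1000 = 3.21538 lb.
Bags = ⌈3.21538 / 50⌉ = 1.

1 bags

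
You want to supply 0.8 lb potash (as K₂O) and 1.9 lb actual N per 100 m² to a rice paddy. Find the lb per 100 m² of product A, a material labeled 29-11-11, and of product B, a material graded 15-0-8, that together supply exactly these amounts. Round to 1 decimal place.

4.8 lb product A, 3.4 lb product B

With a, b = lb per 100 m² of product A and product B:
K₂O: 0.11·a + 0.08·b = 0.8
N: 0.29·a + 0.15·b = 1.9
Eliminate a: (row1) − 0.11/0.29·(row2) → 0.0231034·b = 0.0793103, so b = 3.43284.
Back-substitute: a = (0.8 − 0.08·3.43284) / 0.11 = 4.77612.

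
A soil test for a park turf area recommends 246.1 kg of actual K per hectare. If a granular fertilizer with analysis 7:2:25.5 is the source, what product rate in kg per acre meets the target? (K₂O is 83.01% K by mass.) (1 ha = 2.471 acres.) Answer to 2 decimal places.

As K₂O: 246.1 / 0.8301 = 296.47 kg per hectare.
Product per hectare = 296.47 / 25.5% = 1162.63 kg.
Convert to per acre: 1162.63 × 0.404694 = 470.509 kg.

470.51 kg of product per acre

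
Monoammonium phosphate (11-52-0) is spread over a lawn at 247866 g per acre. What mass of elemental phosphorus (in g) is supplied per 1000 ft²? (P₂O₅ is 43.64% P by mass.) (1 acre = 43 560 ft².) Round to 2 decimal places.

P₂O₅ per acre = 247866 × 52% = 128890 g.
Elemental P = 128890 × 0.4364 = 56247.7 g per acre.
Convert to per 1000 ft²: 56247.7 × 0.0229568 = 1291.2703 g.

1291.27 g P per thousand sq ft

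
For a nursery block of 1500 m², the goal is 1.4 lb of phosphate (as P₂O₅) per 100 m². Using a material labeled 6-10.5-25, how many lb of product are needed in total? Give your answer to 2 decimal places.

Product per 100 m² = 1.4 / 10.5% = 13.3333 lb.
Total product = 13.3333 × 1500 / 100 = 200 lb.

200.00 lb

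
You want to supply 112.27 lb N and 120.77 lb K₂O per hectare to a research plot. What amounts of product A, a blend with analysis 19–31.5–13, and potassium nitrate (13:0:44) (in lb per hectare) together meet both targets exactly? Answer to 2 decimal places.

Per-hectare balance (a = product A, b = potassium nitrate):
N: 0.19·a + 0.13·b = 112.27
K₂O: 0.13·a + 0.44·b = 120.77
Eliminate b: (row1) − 0.13/0.44·(row2) → 0.151591·a = 76.588, so a = 505.228.
Then b = (120.77 − 0.13·505.228) / 0.44 = 125.205.

505.23 lb product A, 125.21 lb potassium nitrate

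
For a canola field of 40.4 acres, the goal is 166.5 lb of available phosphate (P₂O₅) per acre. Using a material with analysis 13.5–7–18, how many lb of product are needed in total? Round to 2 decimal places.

96094.29 lb

Product per acre = 166.5 / 7% = 2378.57 lb.
Total product = 2378.57 × 40.4 = 96094.286 lb.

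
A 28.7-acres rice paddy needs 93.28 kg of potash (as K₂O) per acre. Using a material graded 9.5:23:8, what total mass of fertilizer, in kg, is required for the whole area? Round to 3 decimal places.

33464.200 kg

Product per acre = 93.28 / 8% = 1166 kg.
Total product = 1166 × 28.7 = 33464.2 kg.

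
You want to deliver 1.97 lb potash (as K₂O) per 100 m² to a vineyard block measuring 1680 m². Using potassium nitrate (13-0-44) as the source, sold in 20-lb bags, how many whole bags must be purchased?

Product per 100 m² = 1.97 / 44% = 4.47727 lb.
Total product = 4.47727 × 1680 / 100 = 75.2182 lb.
Bags = ⌈75.2182 / 20⌉ = 4.

4 bags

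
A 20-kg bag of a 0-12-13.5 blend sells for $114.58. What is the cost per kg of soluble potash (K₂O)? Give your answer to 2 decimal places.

K₂O in bag = 20 × 13.5% = 2.7 kg.
Cost per kg K₂O = $114.58 / 2.7 = $42.4370.

$42.44 per kg K₂O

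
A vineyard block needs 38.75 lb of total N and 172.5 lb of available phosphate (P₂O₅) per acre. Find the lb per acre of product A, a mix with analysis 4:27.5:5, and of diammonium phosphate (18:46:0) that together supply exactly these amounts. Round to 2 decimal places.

With a, b = lb per acre of product A and diammonium phosphate:
N: 0.04·a + 0.18·b = 38.75
P₂O₅: 0.275·a + 0.46·b = 172.5
Solving simultaneously: a = 425.241, b = 120.7797.

425.24 lb product A, 120.78 lb diammonium phosphate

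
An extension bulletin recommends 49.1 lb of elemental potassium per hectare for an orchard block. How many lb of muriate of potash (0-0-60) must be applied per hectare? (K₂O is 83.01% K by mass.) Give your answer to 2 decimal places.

98.58 lb of product per hectare

As K₂O: 49.1 / 0.8301 = 59.1495 lb per hectare.
Product per hectare = 59.1495 / 60% = 98.5825 lb.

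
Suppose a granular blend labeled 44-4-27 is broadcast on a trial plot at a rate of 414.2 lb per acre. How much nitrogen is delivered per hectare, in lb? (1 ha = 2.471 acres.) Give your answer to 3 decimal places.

nitrogen per acre = 414.2 × 44% = 182.248 lb.
Convert to per hectare: 182.248 × 2.471 = 450.3348 lb.

450.335 lb N per hectare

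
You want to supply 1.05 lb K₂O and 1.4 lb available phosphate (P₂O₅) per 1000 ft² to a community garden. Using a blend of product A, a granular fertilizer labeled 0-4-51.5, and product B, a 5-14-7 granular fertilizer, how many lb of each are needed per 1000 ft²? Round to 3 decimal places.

Per-1000 ft² balance (a = product A, b = product B):
K₂O: 0.515·a + 0.07·b = 1.05
P₂O₅: 0.04·a + 0.14·b = 1.4
Eliminate b: (row1) − 0.07/0.14·(row2) → 0.495·a = 0.35, so a = 0.707071.
Then b = (1.4 − 0.04·0.707071) / 0.14 = 9.79798.

0.707 lb product A, 9.798 lb product B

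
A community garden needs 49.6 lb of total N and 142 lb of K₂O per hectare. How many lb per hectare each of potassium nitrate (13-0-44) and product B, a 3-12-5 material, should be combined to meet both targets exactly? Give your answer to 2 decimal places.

Per-hectare balance (a = potassium nitrate, b = product B):
N: 0.13·a + 0.03·b = 49.6
K₂O: 0.44·a + 0.05·b = 142
Eliminate b: (row1) − 0.03/0.05·(row2) → -0.134·a = -35.6, so a = 265.672.
Then b = (142 − 0.44·265.672) / 0.05 = 502.0896.

265.67 lb potassium nitrate, 502.09 lb product B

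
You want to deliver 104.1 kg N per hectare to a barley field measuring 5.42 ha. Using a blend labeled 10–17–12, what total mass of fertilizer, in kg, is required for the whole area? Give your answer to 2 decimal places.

5642.22 kg

Product per hectare = 104.1 / 10% = 1041 kg.
Total product = 1041 × 5.42 = 5642.22 kg.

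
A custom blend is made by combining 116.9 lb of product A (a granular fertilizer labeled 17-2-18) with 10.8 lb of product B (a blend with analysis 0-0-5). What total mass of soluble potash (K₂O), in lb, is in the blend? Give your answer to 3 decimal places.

K₂O mass = 18%×116.9 + 5%×10.8 = 21.582 lb.

21.582 lb K₂O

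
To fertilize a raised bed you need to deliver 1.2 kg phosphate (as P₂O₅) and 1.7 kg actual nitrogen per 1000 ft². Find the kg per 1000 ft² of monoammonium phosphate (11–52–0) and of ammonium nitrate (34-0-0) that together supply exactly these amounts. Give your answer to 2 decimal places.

With a, b = kg per 1000 ft² of monoammonium phosphate and ammonium nitrate:
P₂O₅: 0.52·a + 0·b = 1.2
N: 0.11·a + 0.34·b = 1.7
Eliminate b: (row1) − 0/0.34·(row2) → 0.52·a = 1.2, so a = 2.30769.
Then b = (1.7 − 0.11·2.30769) / 0.34 = 4.25339.

2.31 kg monoammonium phosphate, 4.25 kg ammonium nitrate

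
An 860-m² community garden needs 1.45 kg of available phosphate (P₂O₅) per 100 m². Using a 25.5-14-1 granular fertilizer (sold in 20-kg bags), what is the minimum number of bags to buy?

Product per 100 m² = 1.45 / 14% = 10.3571 kg.
Total product = 10.3571 × 860 / 100 = 89.0714 kg.
Bags = ⌈89.0714 / 20⌉ = 5.

5 bags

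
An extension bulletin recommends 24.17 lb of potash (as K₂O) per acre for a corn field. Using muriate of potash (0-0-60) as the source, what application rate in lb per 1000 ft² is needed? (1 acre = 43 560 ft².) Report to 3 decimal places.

Product per acre = 24.17 / 60% = 40.2833 lb.
Convert to per 1000 ft²: 40.2833 × 0.0229568 = 0.924778 lb.

0.925 lb of product per thousand sq ft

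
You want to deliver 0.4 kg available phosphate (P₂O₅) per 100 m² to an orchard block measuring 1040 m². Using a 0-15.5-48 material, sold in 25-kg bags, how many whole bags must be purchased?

2 bags

Product per 100 m² = 0.4 / 15.5% = 2.58065 kg.
Total product = 2.58065 × 1040 / 100 = 26.8387 kg.
Bags = ⌈26.8387 / 25⌉ = 2.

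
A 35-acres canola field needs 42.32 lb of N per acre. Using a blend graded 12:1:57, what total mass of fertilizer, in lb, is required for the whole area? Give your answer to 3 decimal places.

Product per acre = 42.32 / 12% = 352.667 lb.
Total product = 352.667 × 35 = 12343.3333 lb.

12343.333 lb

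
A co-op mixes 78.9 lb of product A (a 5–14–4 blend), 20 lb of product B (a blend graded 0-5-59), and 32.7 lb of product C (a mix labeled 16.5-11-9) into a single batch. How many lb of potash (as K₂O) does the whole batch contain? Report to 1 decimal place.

17.9 lb K₂O

K₂O mass = 4%×78.9 + 59%×20 + 9%×32.7 = 17.899 lb.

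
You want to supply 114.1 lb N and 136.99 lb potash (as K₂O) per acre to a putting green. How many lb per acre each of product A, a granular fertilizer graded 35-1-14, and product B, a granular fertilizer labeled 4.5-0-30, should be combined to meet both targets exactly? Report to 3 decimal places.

Per-acre balance (a = product A, b = product B):
N: 0.35·a + 0.045·b = 114.1
K₂O: 0.14·a + 0.3·b = 136.99
Eliminate a: (row1) − 0.35/0.14·(row2) → -0.705·b = -228.375, so b = 323.9362.
Back-substitute: a = (114.1 − 0.045·323.9362) / 0.35 = 284.3511.

284.351 lb product A, 323.936 lb product B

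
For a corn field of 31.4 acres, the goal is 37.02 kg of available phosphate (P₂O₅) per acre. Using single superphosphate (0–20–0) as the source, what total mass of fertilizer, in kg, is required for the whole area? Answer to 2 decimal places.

5812.14 kg

Product per acre = 37.02 / 20% = 185.1 kg.
Total product = 185.1 × 31.4 = 5812.14 kg.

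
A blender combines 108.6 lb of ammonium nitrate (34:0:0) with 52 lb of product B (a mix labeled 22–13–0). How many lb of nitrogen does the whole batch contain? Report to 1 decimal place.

48.4 lb N

N mass = 34%×108.6 + 22%×52 = 48.364 lb.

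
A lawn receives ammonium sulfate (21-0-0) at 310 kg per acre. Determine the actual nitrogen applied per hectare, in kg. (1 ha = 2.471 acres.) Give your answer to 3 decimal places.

160.862 kg N per hectare

nitrogen per acre = 310 × 21% = 65.1 kg.
Convert to per hectare: 65.1 × 2.471 = 160.8621 kg.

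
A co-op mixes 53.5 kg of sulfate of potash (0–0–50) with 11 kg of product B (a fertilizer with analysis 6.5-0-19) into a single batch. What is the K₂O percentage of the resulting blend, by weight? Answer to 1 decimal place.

Total mass = 53.5 + 11 = 64.5 kg.
K₂O mass = 50%×53.5 + 19%×11 = 28.84 kg.
% K₂O = 28.84 / 64.5 = 44.7132%.

44.7% K₂O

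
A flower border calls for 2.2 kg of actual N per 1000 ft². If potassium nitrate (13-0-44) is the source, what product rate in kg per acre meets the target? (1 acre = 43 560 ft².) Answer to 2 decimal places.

Product per 1000 ft² = 2.2 / 13% = 16.9231 kg.
Convert to per acre: 16.9231 × 43.56 = 737.169 kg.

737.17 kg of product per acre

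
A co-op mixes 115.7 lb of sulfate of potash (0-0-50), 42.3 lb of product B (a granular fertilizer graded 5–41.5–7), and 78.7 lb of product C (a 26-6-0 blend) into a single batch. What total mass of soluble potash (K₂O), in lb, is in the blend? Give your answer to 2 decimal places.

K₂O mass = 50%×115.7 + 7%×42.3 + 0%×78.7 = 60.811 lb.

60.81 lb K₂O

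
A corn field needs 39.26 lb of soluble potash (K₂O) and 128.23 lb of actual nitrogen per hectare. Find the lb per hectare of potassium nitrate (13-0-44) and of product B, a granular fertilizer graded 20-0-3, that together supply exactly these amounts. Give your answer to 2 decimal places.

With a, b = lb per hectare of potassium nitrate and product B:
K₂O: 0.44·a + 0.03·b = 39.26
N: 0.13·a + 0.2·b = 128.23
Eliminate a: (row1) − 0.44/0.13·(row2) → -0.646923·b = -394.749, so b = 610.195.
Back-substitute: a = (39.26 − 0.03·610.195) / 0.44 = 47.6231.

47.62 lb potassium nitrate, 610.20 lb product B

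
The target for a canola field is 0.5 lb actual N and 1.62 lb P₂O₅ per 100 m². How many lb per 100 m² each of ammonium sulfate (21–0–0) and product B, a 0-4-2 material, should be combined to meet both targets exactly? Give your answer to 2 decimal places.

Per-100 m² balance (a = ammonium sulfate, b = product B):
N: 0.21·a + 0·b = 0.5
P₂O₅: 0·a + 0.04·b = 1.62
Solving simultaneously: a = 2.38095, b = 40.5.

2.38 lb ammonium sulfate, 40.50 lb product B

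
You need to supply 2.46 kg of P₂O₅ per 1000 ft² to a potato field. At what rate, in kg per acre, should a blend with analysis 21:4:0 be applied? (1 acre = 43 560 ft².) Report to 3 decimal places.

2678.940 kg of product per acre

Product per 1000 ft² = 2.46 / 4% = 61.5 kg.
Convert to per acre: 61.5 × 43.56 = 2678.94 kg.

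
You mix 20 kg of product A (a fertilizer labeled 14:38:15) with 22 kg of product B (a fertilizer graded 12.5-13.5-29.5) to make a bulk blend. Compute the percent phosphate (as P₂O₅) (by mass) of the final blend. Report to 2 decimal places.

Total mass = 20 + 22 = 42 kg.
P₂O₅ mass = 38%×20 + 13.5%×22 = 10.57 kg.
% P₂O₅ = 10.57 / 42 = 25.1667%.

25.17% P₂O₅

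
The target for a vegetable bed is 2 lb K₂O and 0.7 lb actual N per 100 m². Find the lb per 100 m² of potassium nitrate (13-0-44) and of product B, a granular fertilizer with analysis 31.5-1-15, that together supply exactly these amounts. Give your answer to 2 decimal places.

Let a = lb of potassium nitrate, b = lb of product B (per 100 m²).
K₂O: 0.44·a + 0.15·b = 2
N: 0.13·a + 0.315·b = 0.7
Eliminate b: (row1) − 0.15/0.315·(row2) → 0.378095·a = 1.66667, so a = 4.40806.
Then b = (0.7 − 0.13·4.40806) / 0.315 = 0.403023.

4.41 lb potassium nitrate, 0.40 lb product B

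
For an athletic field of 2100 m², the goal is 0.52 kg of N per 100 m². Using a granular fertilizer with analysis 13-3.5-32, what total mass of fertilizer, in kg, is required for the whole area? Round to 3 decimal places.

84.000 kg

Product per 100 m² = 0.52 / 13% = 4 kg.
Total product = 4 × 2100 / 100 = 84 kg.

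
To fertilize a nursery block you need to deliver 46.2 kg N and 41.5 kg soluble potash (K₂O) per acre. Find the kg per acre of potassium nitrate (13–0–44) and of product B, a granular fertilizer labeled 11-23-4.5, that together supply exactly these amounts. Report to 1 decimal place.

58.4 kg potassium nitrate, 351.0 kg product B

Let a = kg of potassium nitrate, b = kg of product B (per acre).
N: 0.13·a + 0.11·b = 46.2
K₂O: 0.44·a + 0.045·b = 41.5
Eliminate a: (row1) − 0.13/0.44·(row2) → 0.0967045·b = 33.9386, so b = 350.952.
Back-substitute: a = (46.2 − 0.11·350.952) / 0.13 = 58.4254.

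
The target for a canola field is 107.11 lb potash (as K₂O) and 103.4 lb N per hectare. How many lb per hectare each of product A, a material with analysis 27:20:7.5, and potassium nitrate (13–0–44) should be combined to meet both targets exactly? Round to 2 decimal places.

With a, b = lb per hectare of product A and potassium nitrate:
K₂O: 0.075·a + 0.44·b = 107.11
N: 0.27·a + 0.13·b = 103.4
Eliminate b: (row1) − 0.44/0.13·(row2) → -0.838846·a = -242.859, so a = 289.516.
Then b = (103.4 − 0.27·289.516) / 0.13 = 194.083.

289.52 lb product A, 194.08 lb potassium nitrate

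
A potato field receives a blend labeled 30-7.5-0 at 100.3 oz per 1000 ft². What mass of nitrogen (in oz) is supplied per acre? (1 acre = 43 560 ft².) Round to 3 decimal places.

1310.720 oz N per acre

nitrogen per 1000 ft² = 100.3 × 30% = 30.09 oz.
Convert to per acre: 30.09 × 43.56 = 1310.7204 oz.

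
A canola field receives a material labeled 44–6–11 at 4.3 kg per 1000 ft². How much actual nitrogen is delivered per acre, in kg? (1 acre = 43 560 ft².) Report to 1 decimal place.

82.4 kg N per acre

nitrogen per 1000 ft² = 4.3 × 44% = 1.892 kg.
Convert to per acre: 1.892 × 43.56 = 82.4155 kg.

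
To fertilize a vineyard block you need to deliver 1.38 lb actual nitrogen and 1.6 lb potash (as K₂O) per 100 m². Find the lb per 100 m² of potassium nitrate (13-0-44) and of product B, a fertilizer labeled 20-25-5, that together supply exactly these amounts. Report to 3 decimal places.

3.080 lb potassium nitrate, 4.898 lb product B

Per-100 m² balance (a = potassium nitrate, b = product B):
N: 0.13·a + 0.2·b = 1.38
K₂O: 0.44·a + 0.05·b = 1.6
From row1: a = (1.38 − 0.2·b) / 0.13.
Into row2: 0.44·(1.38 − 0.2·b)/0.13 + 0.05·b = 1.6 → b = 4.89816, a = 3.07975.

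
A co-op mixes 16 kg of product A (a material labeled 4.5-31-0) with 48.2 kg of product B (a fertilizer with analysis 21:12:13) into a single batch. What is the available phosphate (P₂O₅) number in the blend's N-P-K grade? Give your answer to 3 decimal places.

Total mass = 16 + 48.2 = 64.2 kg.
P₂O₅ mass = 31%×16 + 12%×48.2 = 10.744 kg.
% P₂O₅ = 10.744 / 64.2 = 16.7352%.

16.735% P₂O₅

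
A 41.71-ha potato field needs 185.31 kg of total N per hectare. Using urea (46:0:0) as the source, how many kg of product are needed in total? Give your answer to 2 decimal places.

16802.78 kg

Product per hectare = 185.31 / 46% = 402.848 kg.
Total product = 402.848 × 41.71 = 16802.783 kg.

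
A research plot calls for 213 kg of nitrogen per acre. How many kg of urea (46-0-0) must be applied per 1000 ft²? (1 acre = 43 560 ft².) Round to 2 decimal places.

Product per acre = 213 / 46% = 463.043 kg.
Convert to per 1000 ft²: 463.043 × 0.0229568 = 10.63002 kg.

10.63 kg of product per thousand sq ft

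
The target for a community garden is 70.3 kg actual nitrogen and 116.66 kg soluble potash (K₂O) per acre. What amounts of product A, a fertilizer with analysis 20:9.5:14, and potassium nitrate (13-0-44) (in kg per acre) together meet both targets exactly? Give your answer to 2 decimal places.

Per-acre balance (a = product A, b = potassium nitrate):
N: 0.2·a + 0.13·b = 70.3
K₂O: 0.14·a + 0.44·b = 116.66
Solving simultaneously: a = 225.877, b = 193.266.

225.88 kg product A, 193.27 kg potassium nitrate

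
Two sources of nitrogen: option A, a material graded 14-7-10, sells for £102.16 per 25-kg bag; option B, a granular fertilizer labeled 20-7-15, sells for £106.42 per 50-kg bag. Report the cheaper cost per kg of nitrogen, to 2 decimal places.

option A: N per bag = 25 × 14% = 3.5 kg; cost = 102.16 / 3.5 = £29.1886/kg N.
option B: N per bag = 50 × 20% = 10 kg; cost = 106.42 / 10 = £10.6420/kg N.
option B is cheaper.

£10.64 per kg N (option B)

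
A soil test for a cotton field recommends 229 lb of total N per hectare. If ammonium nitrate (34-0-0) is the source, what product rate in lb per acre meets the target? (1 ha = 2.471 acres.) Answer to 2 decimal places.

Product per hectare = 229 / 34% = 673.529 lb.
Convert to per acre: 673.529 × 0.404694 = 272.574 lb.

272.57 lb of product per acre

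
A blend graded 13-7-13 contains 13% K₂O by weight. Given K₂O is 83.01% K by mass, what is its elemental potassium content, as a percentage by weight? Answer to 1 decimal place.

%K = 13 × 0.8301 = 10.7913%.

10.8% K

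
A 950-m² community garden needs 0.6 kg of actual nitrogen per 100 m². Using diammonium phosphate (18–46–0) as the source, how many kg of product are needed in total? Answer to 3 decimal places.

Product per 100 m² = 0.6 / 18% = 3.33333 kg.
Total product = 3.33333 × 950 / 100 = 31.6667 kg.

31.667 kg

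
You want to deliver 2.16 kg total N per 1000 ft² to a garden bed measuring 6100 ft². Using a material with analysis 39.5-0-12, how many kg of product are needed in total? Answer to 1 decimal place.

Product per 1000 ft² = 2.16 / 39.5% = 5.46835 kg.
Total product = 5.46835 × 6100 / 1000 = 33.357 kg.

33.4 kg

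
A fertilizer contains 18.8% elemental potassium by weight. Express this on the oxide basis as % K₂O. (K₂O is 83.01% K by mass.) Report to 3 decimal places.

%K₂O = 18.8 / 0.8301 = 22.6479%.

22.648% K₂O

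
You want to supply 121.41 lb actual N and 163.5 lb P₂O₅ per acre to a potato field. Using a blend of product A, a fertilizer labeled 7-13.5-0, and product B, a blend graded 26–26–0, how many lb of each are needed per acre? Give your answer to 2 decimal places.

Let a = lb of product A, b = lb of product B (per acre).
N: 0.07·a + 0.26·b = 121.41
P₂O₅: 0.135·a + 0.26·b = 163.5
Solving simultaneously: a = 647.538, b = 292.624.

647.54 lb product A, 292.62 lb product B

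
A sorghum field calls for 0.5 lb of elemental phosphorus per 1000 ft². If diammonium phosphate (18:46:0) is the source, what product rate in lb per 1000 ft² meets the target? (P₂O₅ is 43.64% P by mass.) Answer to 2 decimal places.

2.49 lb of product per thousand sq ft

As P₂O₅: 0.5 / 0.4364 = 1.14574 lb per 1000 ft².
Product per 1000 ft² = 1.14574 / 46% = 2.49073 lb.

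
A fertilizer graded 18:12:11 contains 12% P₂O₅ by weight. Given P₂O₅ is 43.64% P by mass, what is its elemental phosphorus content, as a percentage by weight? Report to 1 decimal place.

%P = 12 × 0.4364 = 5.2368%.

5.2% P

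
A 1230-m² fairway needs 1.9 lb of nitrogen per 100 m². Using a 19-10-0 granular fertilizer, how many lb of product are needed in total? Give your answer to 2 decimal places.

Product per 100 m² = 1.9 / 19% = 10 lb.
Total product = 10 × 1230 / 100 = 123 lb.

123.00 lb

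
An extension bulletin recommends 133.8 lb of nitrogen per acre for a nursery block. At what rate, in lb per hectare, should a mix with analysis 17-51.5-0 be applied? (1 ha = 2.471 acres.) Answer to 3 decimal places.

Product per acre = 133.8 / 17% = 787.059 lb.
Convert to per hectare: 787.059 × 2.471 = 1944.8224 lb.

1944.822 lb of product per hectare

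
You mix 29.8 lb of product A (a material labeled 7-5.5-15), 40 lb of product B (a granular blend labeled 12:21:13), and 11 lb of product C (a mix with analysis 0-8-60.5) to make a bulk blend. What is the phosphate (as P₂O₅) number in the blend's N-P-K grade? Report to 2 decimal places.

13.51% P₂O₅

Total mass = 29.8 + 40 + 11 = 80.8 lb.
P₂O₅ mass = 5.5%×29.8 + 21%×40 + 8%×11 = 10.919 lb.
% P₂O₅ = 10.919 / 80.8 = 13.5136%.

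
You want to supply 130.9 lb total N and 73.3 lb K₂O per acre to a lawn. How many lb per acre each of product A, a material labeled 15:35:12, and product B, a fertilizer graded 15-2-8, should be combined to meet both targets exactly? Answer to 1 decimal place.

With a, b = lb per acre of product A and product B:
N: 0.15·a + 0.15·b = 130.9
K₂O: 0.12·a + 0.08·b = 73.3
Eliminate b: (row1) − 0.15/0.08·(row2) → -0.075·a = -6.5375, so a = 87.1667.
Then b = (73.3 − 0.12·87.1667) / 0.08 = 785.5.

87.2 lb product A, 785.5 lb product B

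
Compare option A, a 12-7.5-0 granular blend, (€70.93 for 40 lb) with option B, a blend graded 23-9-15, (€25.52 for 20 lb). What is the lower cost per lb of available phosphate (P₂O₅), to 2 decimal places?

€14.18 per lb P₂O₅ (option B)

option A: P₂O₅ per bag = 40 × 7.5% = 3 lb; cost = 70.93 / 3 = €23.6433/lb P₂O₅.
option B: P₂O₅ per bag = 20 × 9% = 1.8 lb; cost = 25.52 / 1.8 = €14.1778/lb P₂O₅.
option B is cheaper.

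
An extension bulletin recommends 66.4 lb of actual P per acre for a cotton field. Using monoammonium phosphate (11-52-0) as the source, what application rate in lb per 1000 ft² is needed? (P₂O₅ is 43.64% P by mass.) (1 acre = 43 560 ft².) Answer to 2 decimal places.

As P₂O₅: 66.4 / 0.4364 = 152.154 lb per acre.
Product per acre = 152.154 / 52% = 292.604 lb.
Convert to per 1000 ft²: 292.604 × 0.0229568 = 6.71726 lb.

6.72 lb of product per thousand sq ft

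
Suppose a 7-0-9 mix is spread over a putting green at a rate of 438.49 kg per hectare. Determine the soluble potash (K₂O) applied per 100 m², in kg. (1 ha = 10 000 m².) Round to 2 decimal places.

0.39 kg K₂O per hundred sq m

K₂O per hectare = 438.49 × 9% = 39.4641 kg.
Convert to per 100 m²: 39.4641 × 0.01 = 0.394641 kg.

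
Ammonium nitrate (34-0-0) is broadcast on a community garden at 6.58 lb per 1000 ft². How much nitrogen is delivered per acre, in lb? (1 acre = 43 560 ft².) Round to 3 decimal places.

97.452 lb N per acre

nitrogen per 1000 ft² = 6.58 × 34% = 2.2372 lb.
Convert to per acre: 2.2372 × 43.56 = 97.4524 lb.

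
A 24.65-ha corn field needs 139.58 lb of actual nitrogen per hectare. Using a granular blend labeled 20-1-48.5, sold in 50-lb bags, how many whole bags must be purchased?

Product per hectare = 139.58 / 20% = 697.9 lb.
Total product = 697.9 × 24.65 = 17203.2 lb.
Bags = ⌈17203.2 / 50⌉ = 345.

345 bags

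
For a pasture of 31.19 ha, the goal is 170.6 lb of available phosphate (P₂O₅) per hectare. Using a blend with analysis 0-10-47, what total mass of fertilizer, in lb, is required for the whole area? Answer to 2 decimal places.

53210.14 lb

Product per hectare = 170.6 / 10% = 1706 lb.
Total product = 1706 × 31.19 = 53210.14 lb.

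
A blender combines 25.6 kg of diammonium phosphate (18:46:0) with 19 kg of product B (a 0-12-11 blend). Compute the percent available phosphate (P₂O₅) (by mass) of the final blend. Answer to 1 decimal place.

31.5% P₂O₅

Total mass = 25.6 + 19 = 44.6 kg.
P₂O₅ mass = 46%×25.6 + 12%×19 = 14.056 kg.
% P₂O₅ = 14.056 / 44.6 = 31.5157%.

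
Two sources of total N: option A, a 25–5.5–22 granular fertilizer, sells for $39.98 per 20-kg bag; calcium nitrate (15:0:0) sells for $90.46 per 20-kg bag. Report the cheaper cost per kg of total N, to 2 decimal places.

option A: N per bag = 20 × 25% = 5 kg; cost = 39.98 / 5 = $7.9960/kg N.
calcium nitrate: N per bag = 20 × 15% = 3 kg; cost = 90.46 / 3 = $30.1533/kg N.
option A is cheaper.

$8.00 per kg N (option A)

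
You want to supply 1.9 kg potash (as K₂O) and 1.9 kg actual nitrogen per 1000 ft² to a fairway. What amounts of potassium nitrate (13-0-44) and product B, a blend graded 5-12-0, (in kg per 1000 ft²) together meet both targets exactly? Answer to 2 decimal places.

4.32 kg potassium nitrate, 26.77 kg product B

With a, b = kg per 1000 ft² of potassium nitrate and product B:
K₂O: 0.44·a + 0·b = 1.9
N: 0.13·a + 0.05·b = 1.9
Eliminate b: (row1) − 0/0.05·(row2) → 0.44·a = 1.9, so a = 4.31818.
Then b = (1.9 − 0.13·4.31818) / 0.05 = 26.7727.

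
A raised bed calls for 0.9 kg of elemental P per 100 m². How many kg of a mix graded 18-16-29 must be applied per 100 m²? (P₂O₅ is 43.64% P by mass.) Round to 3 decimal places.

12.890 kg of product per hundred sq m

As P₂O₅: 0.9 / 0.4364 = 2.06233 kg per 100 m².
Product per 100 m² = 2.06233 / 16% = 12.8896 kg.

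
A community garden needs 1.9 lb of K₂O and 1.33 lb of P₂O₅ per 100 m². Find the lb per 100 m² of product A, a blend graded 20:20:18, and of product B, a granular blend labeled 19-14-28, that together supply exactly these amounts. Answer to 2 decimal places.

With a, b = lb per 100 m² of product A and product B:
K₂O: 0.18·a + 0.28·b = 1.9
P₂O₅: 0.2·a + 0.14·b = 1.33
Solving simultaneously: a = 3.45455, b = 4.56494.

3.45 lb product A, 4.56 lb product B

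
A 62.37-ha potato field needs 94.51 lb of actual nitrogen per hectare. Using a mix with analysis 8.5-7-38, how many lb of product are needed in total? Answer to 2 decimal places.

69348.10 lb

Product per hectare = 94.51 / 8.5% = 1111.88 lb.
Total product = 1111.88 × 62.37 = 69348.102 lb.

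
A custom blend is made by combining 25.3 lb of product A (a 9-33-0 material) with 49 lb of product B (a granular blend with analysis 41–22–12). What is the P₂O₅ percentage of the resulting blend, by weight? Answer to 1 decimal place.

25.7% P₂O₅

Total mass = 25.3 + 49 = 74.3 lb.
P₂O₅ mass = 33%×25.3 + 22%×49 = 19.129 lb.
% P₂O₅ = 19.129 / 74.3 = 25.7456%.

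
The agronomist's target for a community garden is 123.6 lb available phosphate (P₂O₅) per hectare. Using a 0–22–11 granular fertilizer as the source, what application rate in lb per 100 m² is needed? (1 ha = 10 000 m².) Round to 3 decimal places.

Product per hectare = 123.6 / 22% = 561.818 lb.
Convert to per 100 m²: 561.818 × 0.01 = 5.61818 lb.

5.618 lb of product per hundred sq m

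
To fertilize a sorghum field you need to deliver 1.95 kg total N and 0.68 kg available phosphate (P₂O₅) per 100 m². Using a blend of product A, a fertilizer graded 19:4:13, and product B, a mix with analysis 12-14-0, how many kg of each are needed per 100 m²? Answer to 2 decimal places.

Let a = kg of product A, b = kg of product B (per 100 m²).
N: 0.19·a + 0.12·b = 1.95
P₂O₅: 0.04·a + 0.14·b = 0.68
Eliminate a: (row1) − 0.19/0.04·(row2) → -0.545·b = -1.28, so b = 2.34862.
Back-substitute: a = (1.95 − 0.12·2.34862) / 0.19 = 8.77982.

8.78 kg product A, 2.35 kg product B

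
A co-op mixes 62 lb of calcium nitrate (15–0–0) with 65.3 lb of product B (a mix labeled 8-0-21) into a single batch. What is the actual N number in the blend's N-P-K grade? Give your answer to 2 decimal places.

Total mass = 62 + 65.3 = 127.3 lb.
N mass = 15%×62 + 8%×65.3 = 14.524 lb.
% N = 14.524 / 127.3 = 11.4093%.

11.41% N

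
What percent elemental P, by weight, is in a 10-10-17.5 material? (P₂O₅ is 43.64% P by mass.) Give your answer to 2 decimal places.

4.36% P

%P = 10 × 0.4364 = 4.364%.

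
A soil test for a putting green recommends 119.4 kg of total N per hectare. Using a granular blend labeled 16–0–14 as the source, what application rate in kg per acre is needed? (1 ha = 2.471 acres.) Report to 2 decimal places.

302.00 kg of product per acre

Product per hectare = 119.4 / 16% = 746.25 kg.
Convert to per acre: 746.25 × 0.404694 = 302.003 kg.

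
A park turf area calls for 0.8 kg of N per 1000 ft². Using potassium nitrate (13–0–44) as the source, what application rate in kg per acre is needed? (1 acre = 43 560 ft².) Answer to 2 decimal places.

Product per 1000 ft² = 0.8 / 13% = 6.15385 kg.
Convert to per acre: 6.15385 × 43.56 = 268.062 kg.

268.06 kg of product per acre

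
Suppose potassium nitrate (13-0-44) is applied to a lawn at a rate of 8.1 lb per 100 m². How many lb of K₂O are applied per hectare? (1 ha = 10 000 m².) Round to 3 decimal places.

K₂O per 100 m² = 8.1 × 44% = 3.564 lb.
Convert to per hectare: 3.564 × 100 = 356.4 lb.

356.400 lb K₂O per hectare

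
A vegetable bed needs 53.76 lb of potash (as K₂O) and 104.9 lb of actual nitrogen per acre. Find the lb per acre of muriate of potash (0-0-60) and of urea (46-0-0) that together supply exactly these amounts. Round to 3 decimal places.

89.600 lb muriate of potash, 228.043 lb urea

Let a = lb of muriate of potash, b = lb of urea (per acre).
K₂O: 0.6·a + 0·b = 53.76
N: 0·a + 0.46·b = 104.9
Solving simultaneously: a = 89.6, b = 228.04348.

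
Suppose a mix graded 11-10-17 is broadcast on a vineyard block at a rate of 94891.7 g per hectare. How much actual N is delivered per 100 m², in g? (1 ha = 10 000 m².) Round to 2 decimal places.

104.38 g N per hundred sq m

nitrogen per hectare = 94891.7 × 11% = 10438.1 g.
Convert to per 100 m²: 10438.1 × 0.01 = 104.381 g.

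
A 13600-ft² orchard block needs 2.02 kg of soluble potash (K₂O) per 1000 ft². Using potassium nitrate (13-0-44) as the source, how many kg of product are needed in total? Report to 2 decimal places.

Product per 1000 ft² = 2.02 / 44% = 4.59091 kg.
Total product = 4.59091 × 13600 / 1000 = 62.4364 kg.

62.44 kg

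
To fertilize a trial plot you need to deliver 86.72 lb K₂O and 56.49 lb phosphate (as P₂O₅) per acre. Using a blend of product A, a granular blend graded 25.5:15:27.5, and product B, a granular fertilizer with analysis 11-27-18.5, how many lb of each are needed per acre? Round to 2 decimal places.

278.79 lb product A, 54.34 lb product B

Let a = lb of product A, b = lb of product B (per acre).
K₂O: 0.275·a + 0.185·b = 86.72
P₂O₅: 0.15·a + 0.27·b = 56.49
Eliminate a: (row1) − 0.275/0.15·(row2) → -0.31·b = -16.845, so b = 54.3387.
Back-substitute: a = (86.72 − 0.185·54.3387) / 0.275 = 278.7903.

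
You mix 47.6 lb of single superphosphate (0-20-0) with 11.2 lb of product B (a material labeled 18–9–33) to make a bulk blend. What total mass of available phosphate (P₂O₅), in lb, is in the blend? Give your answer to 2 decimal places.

P₂O₅ mass = 20%×47.6 + 9%×11.2 = 10.528 lb.

10.53 lb P₂O₅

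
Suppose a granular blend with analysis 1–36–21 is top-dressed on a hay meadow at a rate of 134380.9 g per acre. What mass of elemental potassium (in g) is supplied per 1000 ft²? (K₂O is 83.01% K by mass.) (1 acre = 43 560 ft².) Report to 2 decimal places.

K₂O per acre = 134380.9 × 21% = 28220 g.
Elemental K = 28220 × 0.8301 = 23425.4 g per acre.
Convert to per 1000 ft²: 23425.4 × 0.0229568 = 537.773 g.

537.77 g K per thousand sq ft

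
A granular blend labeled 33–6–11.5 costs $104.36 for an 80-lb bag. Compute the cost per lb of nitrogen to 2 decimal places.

N in bag = 80 × 33% = 26.4 lb.
Cost per lb N = $104.36 / 26.4 = $3.9530.

$3.95 per lb N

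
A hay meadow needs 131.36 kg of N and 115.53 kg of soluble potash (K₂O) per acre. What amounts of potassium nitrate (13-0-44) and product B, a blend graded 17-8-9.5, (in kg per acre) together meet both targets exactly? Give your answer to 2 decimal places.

114.67 kg potassium nitrate, 685.02 kg product B

With a, b = kg per acre of potassium nitrate and product B:
N: 0.13·a + 0.17·b = 131.36
K₂O: 0.44·a + 0.095·b = 115.53
Eliminate a: (row1) − 0.13/0.44·(row2) → 0.141932·b = 97.2261, so b = 685.02002.
Back-substitute: a = (131.36 − 0.17·685.02002) / 0.13 = 114.666.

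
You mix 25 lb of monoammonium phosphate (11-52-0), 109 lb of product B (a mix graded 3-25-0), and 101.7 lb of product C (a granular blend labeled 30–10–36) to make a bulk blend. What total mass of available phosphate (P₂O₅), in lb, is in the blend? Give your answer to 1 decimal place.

50.4 lb P₂O₅

P₂O₅ mass = 52%×25 + 25%×109 + 10%×101.7 = 50.42 lb.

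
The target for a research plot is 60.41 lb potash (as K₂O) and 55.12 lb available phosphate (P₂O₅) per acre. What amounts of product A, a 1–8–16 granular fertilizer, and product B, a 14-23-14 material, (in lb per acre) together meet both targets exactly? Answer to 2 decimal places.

Let a = lb of product A, b = lb of product B (per acre).
K₂O: 0.16·a + 0.14·b = 60.41
P₂O₅: 0.08·a + 0.23·b = 55.12
From row1: a = (60.41 − 0.14·b) / 0.16.
Into row2: 0.08·(60.41 − 0.14·b)/0.16 + 0.23·b = 55.12 → b = 155.719, a = 241.309.

241.31 lb product A, 155.72 lb product B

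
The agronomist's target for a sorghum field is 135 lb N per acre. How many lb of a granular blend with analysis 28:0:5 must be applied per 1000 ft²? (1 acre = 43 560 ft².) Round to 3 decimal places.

11.068 lb of product per thousand sq ft

Product per acre = 135 / 28% = 482.143 lb.
Convert to per 1000 ft²: 482.143 × 0.0229568 = 11.06848 lb.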